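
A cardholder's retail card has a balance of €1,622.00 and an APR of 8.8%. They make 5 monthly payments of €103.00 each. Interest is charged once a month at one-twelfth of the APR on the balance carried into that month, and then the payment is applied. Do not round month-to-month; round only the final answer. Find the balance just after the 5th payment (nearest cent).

Monthly rate r = 8.8%/12 = 0.733333% = 0.00733333.
Each month: B ← B·(1+r) − €103.00.
Month 1: interest €11.89; balance after payment €1,530.89.
Month 2: interest €11.23; balance after payment €1,439.12.
Month 3: interest €10.55; balance after payment €1,346.67.
Month 4: interest €9.88; balance after payment €1,253.55.
Month 5: interest €9.19; balance after payment €1,159.74.

€1,159.74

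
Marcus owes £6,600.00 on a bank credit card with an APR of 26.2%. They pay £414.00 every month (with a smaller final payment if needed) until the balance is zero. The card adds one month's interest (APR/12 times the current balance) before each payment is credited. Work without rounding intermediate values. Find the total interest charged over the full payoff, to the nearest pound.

Monthly rate r = 26.2%/12 = 2.18333% = 0.0218333.
Payoff takes n = ⌈−ln(1 − rB₀/P)/ln(1+r)⌉ = ⌈19.808⌉ = 20 payments; the last is £335.08.
Total paid = 19·£414.00 + £335.08 = £8,201.08.
Total interest = total paid − principal = £8,201.08 − £6,600.00 = £1,601.08.

£1,601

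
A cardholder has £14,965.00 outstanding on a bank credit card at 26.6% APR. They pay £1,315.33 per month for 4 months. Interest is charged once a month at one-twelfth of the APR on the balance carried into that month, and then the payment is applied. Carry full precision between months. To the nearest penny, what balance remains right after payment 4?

Monthly rate r = 26.6%/12 = 2.21667% = 0.0221667.
Each month: B ← B·(1+r) − £1,315.33.
Month 1: interest £331.72; balance after payment £13,981.39.
Month 2: interest £309.92; balance after payment £12,975.99.
Month 3: interest £287.63; balance after payment £11,948.29.
Month 4: interest £264.85; balance after payment £10,897.81.

£10,897.81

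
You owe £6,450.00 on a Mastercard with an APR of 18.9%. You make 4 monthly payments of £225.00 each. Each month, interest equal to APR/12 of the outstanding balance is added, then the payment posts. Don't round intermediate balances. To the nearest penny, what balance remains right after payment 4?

£5,944.56

Monthly rate r = 18.9%/12 = 1.575% = 0.01575.
Each month: B ← B·(1+r) − £225.00.
Month 1: interest £101.59; balance after payment £6,326.59.
Month 2: interest £99.64; balance after payment £6,201.23.
Month 3: interest £97.67; balance after payment £6,073.90.
Month 4: interest £95.66; balance after payment £5,944.56.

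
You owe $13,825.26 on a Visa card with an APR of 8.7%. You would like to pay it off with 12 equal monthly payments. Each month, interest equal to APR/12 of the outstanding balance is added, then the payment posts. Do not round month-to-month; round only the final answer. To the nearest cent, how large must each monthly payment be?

Monthly rate r = 8.7%/12 = 0.725% = 0.00725.
Level-payment amortization: P = B₀·r / (1 − (1+r)^(−n)) = 13825.26·0.00725 / (1 − 1.00725^(−12)).
Denominator 1 − (1+r)^(−12) = 0.0830351519.
P = 100.233 / 0.0830351519 ≈ 1207.12.

$1,207.12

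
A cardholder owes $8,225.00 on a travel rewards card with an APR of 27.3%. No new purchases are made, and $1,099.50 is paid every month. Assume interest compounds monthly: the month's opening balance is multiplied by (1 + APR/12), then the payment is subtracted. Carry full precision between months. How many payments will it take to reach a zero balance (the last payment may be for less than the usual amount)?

9 months

Monthly rate r = 27.3%/12 = 2.275% = 0.02275.
Recurrence: B ← B·(1+r) − $1,099.50.
Month 1: interest $187.12; balance after payment $7,312.62.
Month 2: interest $166.36; balance after payment $6,379.48.
Closed form: n = −ln(1 − rB₀/P)/ln(1+r) = −ln(0.82981)/ln(1.02275) ≈ 8.293, so the balance reaches zero during payment 9.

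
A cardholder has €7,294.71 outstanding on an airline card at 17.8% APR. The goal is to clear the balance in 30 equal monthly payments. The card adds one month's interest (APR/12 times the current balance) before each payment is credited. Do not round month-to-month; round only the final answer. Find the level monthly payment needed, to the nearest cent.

Monthly rate r = 17.8%/12 = 1.48333% = 0.0148333.
Level-payment amortization: P = B₀·r / (1 − (1+r)^(−n)) = 7294.71·0.0148333 / (1 − 1.01483^(−30)).
Denominator 1 − (1+r)^(−30) = 0.357077996.
P = 108.205 / 0.357077996 ≈ 303.03.

€303.03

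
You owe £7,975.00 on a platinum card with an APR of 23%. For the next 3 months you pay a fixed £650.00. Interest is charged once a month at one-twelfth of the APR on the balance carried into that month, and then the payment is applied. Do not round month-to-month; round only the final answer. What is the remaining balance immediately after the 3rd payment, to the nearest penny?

£6,454.79

Monthly rate r = 23%/12 = 1.91667% = 0.0191667.
Each month: B ← B·(1+r) − £650.00.
Month 1: interest £152.85; balance after payment £7,477.85.
Month 2: interest £143.33; balance after payment £6,971.18.
Month 3: interest £133.61; balance after payment £6,454.79.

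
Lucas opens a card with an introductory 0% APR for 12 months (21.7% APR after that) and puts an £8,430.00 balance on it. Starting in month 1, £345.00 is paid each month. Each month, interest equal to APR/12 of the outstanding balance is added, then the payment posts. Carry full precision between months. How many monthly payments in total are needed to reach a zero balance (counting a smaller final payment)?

27 months

Promo months 1–12 at r₀ = 0%/12 = 0; months 13+ at r₁ = 21.7%/12 = 0.0180833.
After month 12 (no interest yet): B = £8,430.00 − 12·£345.00 = £4,290.00.
Then at r₁ with £345.00/mo: n₂ = −ln(1 − r₁·B/P)/ln(1+r₁) ≈ 14.21 → 15 more payments.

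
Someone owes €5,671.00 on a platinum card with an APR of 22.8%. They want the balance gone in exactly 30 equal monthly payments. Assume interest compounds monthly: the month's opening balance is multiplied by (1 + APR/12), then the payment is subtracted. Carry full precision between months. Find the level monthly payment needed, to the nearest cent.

Monthly rate r = 22.8%/12 = 1.9% = 0.019.
Level-payment amortization: P = B₀·r / (1 − (1+r)^(−n)) = 5671.00·0.019 / (1 − 1.019^(−30)).
Denominator 1 − (1+r)^(−30) = 0.431442386.
P = 107.749 / 0.431442386 ≈ 249.74.

€249.74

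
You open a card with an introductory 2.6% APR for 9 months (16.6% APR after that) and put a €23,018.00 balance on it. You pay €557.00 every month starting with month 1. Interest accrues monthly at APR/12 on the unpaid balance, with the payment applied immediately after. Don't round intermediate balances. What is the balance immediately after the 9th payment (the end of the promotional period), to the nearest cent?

€18,414.09

Promo months 1–9 at r₀ = 2.6%/12 = 0.00216667; months 10+ at r₁ = 16.6%/12 = 0.0138333.
After month 9: iterate B ← B·(1+r₀) − €557.00 for 9 months → €18,414.09.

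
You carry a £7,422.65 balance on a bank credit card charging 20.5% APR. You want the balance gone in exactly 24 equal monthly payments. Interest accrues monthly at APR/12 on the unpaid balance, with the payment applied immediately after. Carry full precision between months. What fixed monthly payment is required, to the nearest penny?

Monthly rate r = 20.5%/12 = 1.70833% = 0.0170833.
Level-payment amortization: P = B₀·r / (1 − (1+r)^(−n)) = 7422.65·0.0170833 / (1 − 1.01708^(−24)).
Denominator 1 − (1+r)^(−24) = 0.334047743.
P = 126.804 / 0.334047743 ≈ 379.60.

£379.60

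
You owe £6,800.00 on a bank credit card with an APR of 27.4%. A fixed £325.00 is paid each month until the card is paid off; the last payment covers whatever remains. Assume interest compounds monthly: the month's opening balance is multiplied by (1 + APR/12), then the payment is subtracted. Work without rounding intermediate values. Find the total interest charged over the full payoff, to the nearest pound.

£2,552

Monthly rate r = 27.4%/12 = 2.28333% = 0.0228333.
Payoff takes n = ⌈−ln(1 − rB₀/P)/ln(1+r)⌉ = ⌈28.773⌉ = 29 payments; the last is £251.89.
Total paid = 28·£325.00 + £251.89 = £9,351.89.
Total interest = total paid − principal = £9,351.89 − £6,800.00 = £2,551.89.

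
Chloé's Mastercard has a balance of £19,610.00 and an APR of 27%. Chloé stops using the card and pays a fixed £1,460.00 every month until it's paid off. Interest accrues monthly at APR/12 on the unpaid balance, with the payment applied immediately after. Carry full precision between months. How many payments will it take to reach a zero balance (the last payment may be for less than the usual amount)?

Monthly rate r = 27%/12 = 2.25% = 0.0225.
Recurrence: B ← B·(1+r) − £1,460.00.
Month 1: interest £441.22; balance after payment £18,591.22.
Month 2: interest £418.30; balance after payment £17,549.53.
Closed form: n = −ln(1 − rB₀/P)/ln(1+r) = −ln(0.69779)/ln(1.0225) ≈ 16.172, so the balance reaches zero during payment 17.

17 months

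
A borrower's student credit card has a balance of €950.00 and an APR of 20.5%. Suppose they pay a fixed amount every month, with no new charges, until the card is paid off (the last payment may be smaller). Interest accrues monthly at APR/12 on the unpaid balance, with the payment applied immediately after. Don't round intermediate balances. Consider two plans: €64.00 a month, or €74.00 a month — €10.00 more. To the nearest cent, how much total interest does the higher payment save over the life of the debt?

€23.39

Monthly rate r = 20.5%/12 = 1.70833% = 0.0170833.
At €64.00/mo: n = ⌈−ln(1 − rB₀/P)/ln(1+r)⌉ = 18 payments (last €17.12); total interest = total paid − €950.00 = €155.12.
At €74.00/mo: 15 payments (last €45.73); total interest €131.73.
Interest saved = €155.12 − €131.73 = €23.39.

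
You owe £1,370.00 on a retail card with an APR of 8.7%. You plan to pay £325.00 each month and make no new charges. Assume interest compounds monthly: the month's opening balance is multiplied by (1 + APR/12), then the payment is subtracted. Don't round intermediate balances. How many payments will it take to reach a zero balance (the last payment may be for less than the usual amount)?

Monthly rate r = 8.7%/12 = 0.725% = 0.00725.
Recurrence: B ← B·(1+r) − £325.00.
Month 1: interest £9.93; balance after payment £1,054.93.
Month 2: interest £7.65; balance after payment £737.58.
Month 3: interest £5.35; balance after payment £417.93.
Month 4: interest £3.03; balance after payment £95.96.
Month 5: interest £0.70; balance after payment £0.00.

5 months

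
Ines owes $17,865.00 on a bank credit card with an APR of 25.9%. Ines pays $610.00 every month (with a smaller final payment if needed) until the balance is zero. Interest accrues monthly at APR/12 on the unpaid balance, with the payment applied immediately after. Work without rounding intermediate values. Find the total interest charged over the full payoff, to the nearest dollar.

Monthly rate r = 25.9%/12 = 2.15833% = 0.0215833.
Payoff takes n = ⌈−ln(1 − rB₀/P)/ln(1+r)⌉ = ⌈46.829⌉ = 47 payments; the last is $506.46.
Total paid = 46·$610.00 + $506.46 = $28,566.46.
Total interest = total paid − principal = $28,566.46 − $17,865.00 = $10,701.46.

$10,701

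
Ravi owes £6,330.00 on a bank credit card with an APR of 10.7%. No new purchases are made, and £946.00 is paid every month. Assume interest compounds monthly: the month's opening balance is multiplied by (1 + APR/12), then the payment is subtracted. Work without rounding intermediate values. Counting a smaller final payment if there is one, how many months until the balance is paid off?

7 payments

Monthly rate r = 10.7%/12 = 0.891667% = 0.00891667.
Recurrence: B ← B·(1+r) − £946.00.
Month 1: interest £56.44; balance after payment £5,440.44.
Month 2: interest £48.51; balance after payment £4,542.95.
Closed form: n = −ln(1 − rB₀/P)/ln(1+r) = −ln(0.94034)/ln(1.00892) ≈ 6.930, so the balance reaches zero during payment 7.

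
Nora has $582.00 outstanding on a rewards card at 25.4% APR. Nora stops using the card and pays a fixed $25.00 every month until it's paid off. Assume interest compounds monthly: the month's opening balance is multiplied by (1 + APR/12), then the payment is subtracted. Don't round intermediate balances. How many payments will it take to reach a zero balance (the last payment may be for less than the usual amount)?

33 months

Monthly rate r = 25.4%/12 = 2.11667% = 0.0211667.
Recurrence: B ← B·(1+r) − $25.00.
Month 1: interest $12.32; balance after payment $569.32.
Month 2: interest $12.05; balance after payment $556.37.
Closed form: n = −ln(1 − rB₀/P)/ln(1+r) = −ln(0.50724)/ln(1.02117) ≈ 32.406, so the balance reaches zero during payment 33.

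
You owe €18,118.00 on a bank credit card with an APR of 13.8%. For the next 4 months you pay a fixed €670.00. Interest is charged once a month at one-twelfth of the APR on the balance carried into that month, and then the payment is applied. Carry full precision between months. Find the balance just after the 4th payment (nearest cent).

€16,239.33

Monthly rate r = 13.8%/12 = 1.15% = 0.0115.
Each month: B ← B·(1+r) − €670.00.
Month 1: interest €208.36; balance after payment €17,656.36.
Month 2: interest €203.05; balance after payment €17,189.41.
Month 3: interest €197.68; balance after payment €16,717.08.
Month 4: interest €192.25; balance after payment €16,239.33.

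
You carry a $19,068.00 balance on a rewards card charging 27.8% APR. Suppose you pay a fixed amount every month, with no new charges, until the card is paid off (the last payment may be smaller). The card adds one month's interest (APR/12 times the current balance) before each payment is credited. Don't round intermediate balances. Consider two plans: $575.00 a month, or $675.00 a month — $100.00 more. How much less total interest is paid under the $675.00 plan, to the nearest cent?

$5,389.94

Monthly rate r = 27.8%/12 = 2.31667% = 0.0231667.
At $575.00/mo: n = ⌈−ln(1 − rB₀/P)/ln(1+r)⌉ = 64 payments (last $483.74); total interest = total paid − $19,068.00 = $17,640.74.
At $675.00/mo: 47 payments (last $268.80); total interest $12,250.80.
Interest saved = $17,640.74 − $12,250.80 = $5,389.94.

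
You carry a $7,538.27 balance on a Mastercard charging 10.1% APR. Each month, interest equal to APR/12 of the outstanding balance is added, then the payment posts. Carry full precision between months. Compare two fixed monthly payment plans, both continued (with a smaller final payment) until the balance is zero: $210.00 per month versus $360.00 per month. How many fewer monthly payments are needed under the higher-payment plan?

Monthly rate r = 10.1%/12 = 0.841667% = 0.00841667.
At $210.00/mo: n = ⌈−ln(1 − rB₀/P)/ln(1+r)⌉ = 43 payments (last $193.00); total interest = total paid − $7,538.27 = $1,474.73.
At $360.00/mo: 24 payments (last $47.64); total interest $789.37.
Payments saved = 43 − 24 = 19.

19 fewer payments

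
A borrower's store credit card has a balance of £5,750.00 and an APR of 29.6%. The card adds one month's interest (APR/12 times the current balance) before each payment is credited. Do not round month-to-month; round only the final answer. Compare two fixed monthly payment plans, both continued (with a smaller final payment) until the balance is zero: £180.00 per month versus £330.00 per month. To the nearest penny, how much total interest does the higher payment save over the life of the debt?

Monthly rate r = 29.6%/12 = 2.46667% = 0.0246667.
At £180.00/mo: n = ⌈−ln(1 − rB₀/P)/ln(1+r)⌉ = 64 payments (last £117.59); total interest = total paid − £5,750.00 = £5,707.59.
At £330.00/mo: 24 payments (last £18.02); total interest £1,858.02.
Interest saved = £5,707.59 − £1,858.02 = £3,849.57.

£3,849.57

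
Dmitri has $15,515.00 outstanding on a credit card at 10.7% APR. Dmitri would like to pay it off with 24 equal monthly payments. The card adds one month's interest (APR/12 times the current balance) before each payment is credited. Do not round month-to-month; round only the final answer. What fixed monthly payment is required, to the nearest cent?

Monthly rate r = 10.7%/12 = 0.891667% = 0.00891667.
Level-payment amortization: P = B₀·r / (1 − (1+r)^(−n)) = 15515.00·0.00891667 / (1 − 1.00892^(−24)).
Denominator 1 − (1+r)^(−24) = 0.191885523.
P = 138.342 / 0.191885523 ≈ 720.96.

$720.96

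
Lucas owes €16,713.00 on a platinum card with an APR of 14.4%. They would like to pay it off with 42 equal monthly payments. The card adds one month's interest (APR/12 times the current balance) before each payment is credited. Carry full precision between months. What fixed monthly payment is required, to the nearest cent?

€508.93

Monthly rate r = 14.4%/12 = 1.2% = 0.012.
Level-payment amortization: P = B₀·r / (1 − (1+r)^(−n)) = 16713.00·0.012 / (1 − 1.012^(−42)).
Denominator 1 − (1+r)^(−42) = 0.394075553.
P = 200.556 / 0.394075553 ≈ 508.93.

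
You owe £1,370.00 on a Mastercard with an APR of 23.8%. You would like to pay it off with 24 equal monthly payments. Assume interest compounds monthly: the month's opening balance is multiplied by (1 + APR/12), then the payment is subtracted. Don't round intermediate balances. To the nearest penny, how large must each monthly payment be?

£72.30

Monthly rate r = 23.8%/12 = 1.98333% = 0.0198333.
Level-payment amortization: P = B₀·r / (1 − (1+r)^(−n)) = 1370.00·0.0198333 / (1 − 1.01983^(−24)).
Denominator 1 − (1+r)^(−24) = 0.375835402.
P = 27.1717 / 0.375835402 ≈ 72.30.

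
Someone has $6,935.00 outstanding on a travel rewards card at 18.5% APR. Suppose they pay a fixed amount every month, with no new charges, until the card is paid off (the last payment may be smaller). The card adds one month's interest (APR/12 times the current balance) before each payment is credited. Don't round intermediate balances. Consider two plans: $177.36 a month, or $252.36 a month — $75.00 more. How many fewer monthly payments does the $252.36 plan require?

24 fewer payments

Monthly rate r = 18.5%/12 = 1.54167% = 0.0154167.
At $177.36/mo: n = ⌈−ln(1 − rB₀/P)/ln(1+r)⌉ = 61 payments (last $62.93); total interest = total paid − $6,935.00 = $3,769.53.
At $252.36/mo: 37 payments (last $4.83); total interest $2,154.79.
Payments saved = 61 − 37 = 24.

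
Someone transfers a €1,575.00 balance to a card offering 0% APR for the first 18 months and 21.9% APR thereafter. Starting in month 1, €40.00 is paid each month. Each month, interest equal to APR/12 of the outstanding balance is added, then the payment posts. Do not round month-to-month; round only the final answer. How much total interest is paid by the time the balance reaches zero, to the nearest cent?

Promo months 1–18 at r₀ = 0%/12 = 0; months 19+ at r₁ = 21.9%/12 = 0.01825.
After month 18 (no interest yet): B = €1,575.00 − 18·€40.00 = €855.00.
Then at r₁ with €40.00/mo: n₂ = −ln(1 − r₁·B/P)/ln(1+r₁) ≈ 27.34 → 28 more payments.
Total paid = 45·€40.00 + €13.67 = €1,813.67; interest = €1,813.67 − €1,575.00 = €238.67.

€238.67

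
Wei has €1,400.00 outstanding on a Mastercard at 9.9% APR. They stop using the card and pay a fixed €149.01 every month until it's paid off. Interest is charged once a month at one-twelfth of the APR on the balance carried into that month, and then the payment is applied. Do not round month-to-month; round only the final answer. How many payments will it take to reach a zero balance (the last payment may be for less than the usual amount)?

10 months

Monthly rate r = 9.9%/12 = 0.825% = 0.00825.
Recurrence: B ← B·(1+r) − €149.01.
Month 1: interest €11.55; balance after payment €1,262.54.
Month 2: interest €10.42; balance after payment €1,123.95.
Closed form: n = −ln(1 − rB₀/P)/ln(1+r) = −ln(0.92249)/ln(1.00825) ≈ 9.820, so the balance reaches zero during payment 10.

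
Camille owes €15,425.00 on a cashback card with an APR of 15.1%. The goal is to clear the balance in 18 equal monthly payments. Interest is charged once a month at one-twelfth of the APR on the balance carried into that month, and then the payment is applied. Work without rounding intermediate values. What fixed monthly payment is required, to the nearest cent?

€963.01

Monthly rate r = 15.1%/12 = 1.25833% = 0.0125833.
Level-payment amortization: P = B₀·r / (1 − (1+r)^(−n)) = 15425.00·0.0125833 / (1 − 1.01258^(−18)).
Denominator 1 − (1+r)^(−18) = 0.201553074.
P = 194.098 / 0.201553074 ≈ 963.01.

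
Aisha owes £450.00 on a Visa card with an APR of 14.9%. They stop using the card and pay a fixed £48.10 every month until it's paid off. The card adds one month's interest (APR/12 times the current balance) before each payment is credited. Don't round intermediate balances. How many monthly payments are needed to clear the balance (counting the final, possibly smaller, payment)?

Monthly rate r = 14.9%/12 = 1.24167% = 0.0124167.
Recurrence: B ← B·(1+r) − £48.10.
Month 1: interest £5.59; balance after payment £407.49.
Month 2: interest £5.06; balance after payment £364.45.
Closed form: n = −ln(1 − rB₀/P)/ln(1+r) = −ln(0.88384)/ln(1.01242) ≈ 10.007, so the balance reaches zero during payment 11.

11 months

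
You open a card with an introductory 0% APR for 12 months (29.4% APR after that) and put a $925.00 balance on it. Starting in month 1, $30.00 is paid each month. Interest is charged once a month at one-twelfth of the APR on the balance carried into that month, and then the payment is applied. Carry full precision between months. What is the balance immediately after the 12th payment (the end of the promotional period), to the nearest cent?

$565.00

Promo months 1–12 at r₀ = 0%/12 = 0; months 13+ at r₁ = 29.4%/12 = 0.0245.
After month 12 (no interest yet): B = $925.00 − 12·$30.00 = $565.00.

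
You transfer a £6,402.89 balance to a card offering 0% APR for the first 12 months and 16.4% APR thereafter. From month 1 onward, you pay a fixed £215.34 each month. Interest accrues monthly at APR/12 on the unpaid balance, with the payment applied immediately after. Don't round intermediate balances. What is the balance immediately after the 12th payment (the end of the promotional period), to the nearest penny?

£3,818.81

Promo months 1–12 at r₀ = 0%/12 = 0; months 13+ at r₁ = 16.4%/12 = 0.0136667.
After month 12 (no interest yet): B = £6,402.89 − 12·£215.34 = £3,818.81.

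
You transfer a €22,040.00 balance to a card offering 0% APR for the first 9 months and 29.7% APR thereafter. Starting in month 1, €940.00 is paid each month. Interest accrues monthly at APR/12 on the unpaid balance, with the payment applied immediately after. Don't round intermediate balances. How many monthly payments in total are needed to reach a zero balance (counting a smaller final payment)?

Promo months 1–9 at r₀ = 0%/12 = 0; months 10+ at r₁ = 29.7%/12 = 0.02475.
After month 9 (no interest yet): B = €22,040.00 − 9·€940.00 = €13,580.00.
Then at r₁ with €940.00/mo: n₂ = −ln(1 − r₁·B/P)/ln(1+r₁) ≈ 18.10 → 19 more payments.

28 payments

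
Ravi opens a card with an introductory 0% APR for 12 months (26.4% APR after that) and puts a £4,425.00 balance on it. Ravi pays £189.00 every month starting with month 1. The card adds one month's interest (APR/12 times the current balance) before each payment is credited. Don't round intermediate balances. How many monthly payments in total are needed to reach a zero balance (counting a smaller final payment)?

Promo months 1–12 at r₀ = 0%/12 = 0; months 13+ at r₁ = 26.4%/12 = 0.022.
After month 12 (no interest yet): B = £4,425.00 − 12·£189.00 = £2,157.00.
Then at r₁ with £189.00/mo: n₂ = −ln(1 − r₁·B/P)/ln(1+r₁) ≈ 13.29 → 14 more payments.

26 payments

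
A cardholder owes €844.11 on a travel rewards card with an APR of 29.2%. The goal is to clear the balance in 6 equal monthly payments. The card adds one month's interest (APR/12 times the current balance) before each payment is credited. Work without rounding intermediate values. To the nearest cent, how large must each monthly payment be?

Monthly rate r = 29.2%/12 = 2.43333% = 0.0243333.
Level-payment amortization: P = B₀·r / (1 − (1+r)^(−n)) = 844.11·0.0243333 / (1 − 1.02433^(−6)).
Denominator 1 − (1+r)^(−6) = 0.134330399.
P = 20.54 / 0.134330399 ≈ 152.91.

€152.91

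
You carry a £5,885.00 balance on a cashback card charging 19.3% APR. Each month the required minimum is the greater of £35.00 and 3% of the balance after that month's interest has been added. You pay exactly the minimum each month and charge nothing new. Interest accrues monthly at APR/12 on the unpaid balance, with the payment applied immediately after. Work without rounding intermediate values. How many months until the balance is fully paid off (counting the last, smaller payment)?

160 months

Monthly rate r = 19.3%/12 = 1.60833% = 0.0160833.
While 3% of the post-interest balance exceeds £35.00, each month B ← (B·(1+r))·(1 − 0.03), i.e. B shrinks by the factor (1+r)·0.97 = 0.9856.
This holds for months 1–113. Entering month 114 the balance is £1,142.79; 3% of the post-interest balance is now below £35.00, so the flat £35.00 minimum applies from here.
From month 114 a fixed £35.00 at rate r clears £1,142.79 in 47 more payments. Total: 113 + 47 = 160 months.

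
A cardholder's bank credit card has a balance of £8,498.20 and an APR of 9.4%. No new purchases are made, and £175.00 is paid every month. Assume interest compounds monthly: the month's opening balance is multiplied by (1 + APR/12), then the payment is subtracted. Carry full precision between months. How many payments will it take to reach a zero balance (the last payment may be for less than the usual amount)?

Monthly rate r = 9.4%/12 = 0.783333% = 0.00783333.
Recurrence: B ← B·(1+r) − £175.00.
Month 1: interest £66.57; balance after payment £8,389.77.
Month 2: interest £65.72; balance after payment £8,280.49.
Closed form: n = −ln(1 − rB₀/P)/ln(1+r) = −ln(0.6196)/ln(1.00783) ≈ 61.346, so the balance reaches zero during payment 62.

62 payments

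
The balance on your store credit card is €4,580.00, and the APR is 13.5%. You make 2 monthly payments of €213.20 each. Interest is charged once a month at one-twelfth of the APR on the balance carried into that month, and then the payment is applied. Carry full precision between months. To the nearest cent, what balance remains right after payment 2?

Monthly rate r = 13.5%/12 = 1.125% = 0.01125.
Each month: B ← B·(1+r) − €213.20.
Month 1: interest €51.52; balance after payment €4,418.32.
Month 2: interest €49.71; balance after payment €4,254.83.

€4,254.83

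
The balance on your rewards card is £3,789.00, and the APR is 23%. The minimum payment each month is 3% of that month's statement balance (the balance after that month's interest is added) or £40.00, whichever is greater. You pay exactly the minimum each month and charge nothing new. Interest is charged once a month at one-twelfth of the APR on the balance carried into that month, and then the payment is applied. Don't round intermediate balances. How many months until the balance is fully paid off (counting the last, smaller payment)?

Monthly rate r = 23%/12 = 1.91667% = 0.0191667.
While 3% of the post-interest balance exceeds £40.00, each month B ← (B·(1+r))·(1 − 0.03), i.e. B shrinks by the factor (1+r)·0.97 = 0.98859.
This holds for months 1–93. Entering month 94 the balance is £1,303.47; 3% of the post-interest balance is now below £40.00, so the flat £40.00 minimum applies from here.
From month 94 a fixed £40.00 at rate r clears £1,303.47 in 52 more payments. Total: 93 + 52 = 145 months.

145 months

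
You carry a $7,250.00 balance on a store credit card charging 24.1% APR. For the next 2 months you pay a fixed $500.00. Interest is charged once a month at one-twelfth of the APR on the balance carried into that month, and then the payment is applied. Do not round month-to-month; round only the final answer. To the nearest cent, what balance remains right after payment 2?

$6,534.09

Monthly rate r = 24.1%/12 = 2.00833% = 0.0200833.
Each month: B ← B·(1+r) − $500.00.
Month 1: interest $145.60; balance after payment $6,895.60.
Month 2: interest $138.49; balance after payment $6,534.09.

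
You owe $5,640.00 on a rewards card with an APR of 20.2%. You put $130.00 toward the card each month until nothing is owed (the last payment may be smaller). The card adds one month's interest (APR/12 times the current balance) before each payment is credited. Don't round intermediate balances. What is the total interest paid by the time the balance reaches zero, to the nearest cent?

$4,565.70

Monthly rate r = 20.2%/12 = 1.68333% = 0.0168333.
Payoff takes n = ⌈−ln(1 − rB₀/P)/ln(1+r)⌉ = ⌈78.503⌉ = 79 payments; the last is $65.70.
Total paid = 78·$130.00 + $65.70 = $10,205.70.
Total interest = total paid − principal = $10,205.70 − $5,640.00 = $4,565.70.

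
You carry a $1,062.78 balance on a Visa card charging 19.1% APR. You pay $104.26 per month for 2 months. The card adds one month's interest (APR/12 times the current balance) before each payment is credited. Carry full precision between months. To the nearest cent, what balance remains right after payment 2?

$886.70

Monthly rate r = 19.1%/12 = 1.59167% = 0.0159167.
Each month: B ← B·(1+r) − $104.26.
Month 1: interest $16.92; balance after payment $975.44.
Month 2: interest $15.53; balance after payment $886.70.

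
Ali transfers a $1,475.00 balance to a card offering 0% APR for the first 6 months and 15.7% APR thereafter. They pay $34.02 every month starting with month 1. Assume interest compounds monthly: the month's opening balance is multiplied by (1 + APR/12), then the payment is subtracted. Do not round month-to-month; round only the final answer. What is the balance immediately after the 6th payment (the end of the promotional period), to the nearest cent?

$1,270.88

Promo months 1–6 at r₀ = 0%/12 = 0; months 7+ at r₁ = 15.7%/12 = 0.0130833.
After month 6 (no interest yet): B = $1,475.00 − 6·$34.02 = $1,270.88.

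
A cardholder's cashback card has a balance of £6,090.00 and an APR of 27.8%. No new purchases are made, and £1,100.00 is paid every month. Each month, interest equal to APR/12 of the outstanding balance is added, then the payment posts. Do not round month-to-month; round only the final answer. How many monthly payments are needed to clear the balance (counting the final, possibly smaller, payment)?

Monthly rate r = 27.8%/12 = 2.31667% = 0.0231667.
Recurrence: B ← B·(1+r) − £1,100.00.
Month 1: interest £141.09; balance after payment £5,131.09.
Month 2: interest £118.87; balance after payment £4,149.96.
Month 3: interest £96.14; balance after payment £3,146.10.
Month 4: interest £72.88; balance after payment £2,118.98.
Month 5: interest £49.09; balance after payment £1,068.07.
Month 6: interest £24.74; balance after payment £0.00.

6 payments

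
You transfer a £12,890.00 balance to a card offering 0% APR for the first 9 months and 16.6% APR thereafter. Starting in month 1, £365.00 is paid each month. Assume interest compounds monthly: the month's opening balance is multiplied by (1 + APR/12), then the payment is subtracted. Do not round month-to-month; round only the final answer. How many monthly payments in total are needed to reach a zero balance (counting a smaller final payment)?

Promo months 1–9 at r₀ = 0%/12 = 0; months 10+ at r₁ = 16.6%/12 = 0.0138333.
After month 9 (no interest yet): B = £12,890.00 − 9·£365.00 = £9,605.00.
Then at r₁ with £365.00/mo: n₂ = −ln(1 − r₁·B/P)/ln(1+r₁) ≈ 32.94 → 33 more payments.

42 payments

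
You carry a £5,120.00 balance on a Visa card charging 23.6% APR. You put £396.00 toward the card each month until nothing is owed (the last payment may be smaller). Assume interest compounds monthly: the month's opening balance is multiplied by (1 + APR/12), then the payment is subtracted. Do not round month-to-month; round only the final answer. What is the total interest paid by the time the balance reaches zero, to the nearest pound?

£846

Monthly rate r = 23.6%/12 = 1.96667% = 0.0196667.
Payoff takes n = ⌈−ln(1 − rB₀/P)/ln(1+r)⌉ = ⌈15.065⌉ = 16 payments; the last is £25.92.
Total paid = 15·£396.00 + £25.92 = £5,965.92.
Total interest = total paid − principal = £5,965.92 − £5,120.00 = £845.92.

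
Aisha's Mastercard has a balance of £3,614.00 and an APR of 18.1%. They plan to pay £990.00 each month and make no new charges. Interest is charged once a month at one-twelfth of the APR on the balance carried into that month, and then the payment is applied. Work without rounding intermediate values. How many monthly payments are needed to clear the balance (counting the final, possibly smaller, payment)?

Monthly rate r = 18.1%/12 = 1.50833% = 0.0150833.
Recurrence: B ← B·(1+r) − £990.00.
Month 1: interest £54.51; balance after payment £2,678.51.
Month 2: interest £40.40; balance after payment £1,728.91.
Month 3: interest £26.08; balance after payment £764.99.
Month 4: interest £11.54; balance after payment £0.00.

4 months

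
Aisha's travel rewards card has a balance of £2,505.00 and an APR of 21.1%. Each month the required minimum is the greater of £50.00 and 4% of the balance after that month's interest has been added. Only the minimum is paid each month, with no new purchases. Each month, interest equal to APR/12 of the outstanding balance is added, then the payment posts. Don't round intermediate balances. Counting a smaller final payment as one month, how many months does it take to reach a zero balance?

63 months

Monthly rate r = 21.1%/12 = 1.75833% = 0.0175833.
While 4% of the post-interest balance exceeds £50.00, each month B ← (B·(1+r))·(1 − 0.04), i.e. B shrinks by the factor (1+r)·0.96 = 0.97688.
This holds for months 1–31. Entering month 32 the balance is £1,213.07; 4% of the post-interest balance is now below £50.00, so the flat £50.00 minimum applies from here.
From month 32 a fixed £50.00 at rate r clears £1,213.07 in 32 more payments. Total: 31 + 32 = 63 months.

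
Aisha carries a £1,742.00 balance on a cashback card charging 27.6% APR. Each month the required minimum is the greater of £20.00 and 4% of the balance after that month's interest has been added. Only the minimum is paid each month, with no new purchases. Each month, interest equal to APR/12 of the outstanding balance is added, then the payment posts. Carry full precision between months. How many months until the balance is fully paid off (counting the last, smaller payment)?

107 months

Monthly rate r = 27.6%/12 = 2.3% = 0.023.
While 4% of the post-interest balance exceeds £20.00, each month B ← (B·(1+r))·(1 − 0.04), i.e. B shrinks by the factor (1+r)·0.96 = 0.98208.
This holds for months 1–71. Entering month 72 the balance is £482.48; 4% of the post-interest balance is now below £20.00, so the flat £20.00 minimum applies from here.
From month 72 a fixed £20.00 at rate r clears £482.48 in 36 more payments. Total: 71 + 36 = 107 months.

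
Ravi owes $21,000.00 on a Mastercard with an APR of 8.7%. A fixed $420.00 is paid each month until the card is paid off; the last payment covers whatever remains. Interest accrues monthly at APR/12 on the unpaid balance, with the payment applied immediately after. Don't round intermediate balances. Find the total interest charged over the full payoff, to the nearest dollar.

Monthly rate r = 8.7%/12 = 0.725% = 0.00725.
Payoff takes n = ⌈−ln(1 − rB₀/P)/ln(1+r)⌉ = ⌈62.322⌉ = 63 payments; the last is $135.37.
Total paid = 62·$420.00 + $135.37 = $26,175.37.
Total interest = total paid − principal = $26,175.37 − $21,000.00 = $5,175.37.

$5,175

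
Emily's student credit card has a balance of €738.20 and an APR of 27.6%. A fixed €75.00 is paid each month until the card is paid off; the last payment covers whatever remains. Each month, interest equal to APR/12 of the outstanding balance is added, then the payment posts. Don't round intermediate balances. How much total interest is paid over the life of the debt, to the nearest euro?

€109

Monthly rate r = 27.6%/12 = 2.3% = 0.023.
Payoff takes n = ⌈−ln(1 − rB₀/P)/ln(1+r)⌉ = ⌈11.288⌉ = 12 payments; the last is €21.75.
Total paid = 11·€75.00 + €21.75 = €846.75.
Total interest = total paid − principal = €846.75 − €738.20 = €108.55.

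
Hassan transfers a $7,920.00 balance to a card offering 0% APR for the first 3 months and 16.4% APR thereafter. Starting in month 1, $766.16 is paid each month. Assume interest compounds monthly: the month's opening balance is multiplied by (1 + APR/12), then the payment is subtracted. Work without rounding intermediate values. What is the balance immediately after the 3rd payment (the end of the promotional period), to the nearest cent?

$5,621.52

Promo months 1–3 at r₀ = 0%/12 = 0; months 4+ at r₁ = 16.4%/12 = 0.0136667.
After month 3 (no interest yet): B = $7,920.00 − 3·$766.16 = $5,621.52.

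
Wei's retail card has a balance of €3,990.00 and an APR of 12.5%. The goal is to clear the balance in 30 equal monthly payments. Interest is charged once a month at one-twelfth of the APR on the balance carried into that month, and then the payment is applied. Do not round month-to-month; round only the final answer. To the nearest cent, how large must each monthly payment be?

Monthly rate r = 12.5%/12 = 1.04167% = 0.0104167.
Level-payment amortization: P = B₀·r / (1 − (1+r)^(−n)) = 3990.00·0.0104167 / (1 − 1.01042^(−30)).
Denominator 1 − (1+r)^(−30) = 0.267200839.
P = 41.5625 / 0.267200839 ≈ 155.55.

€155.55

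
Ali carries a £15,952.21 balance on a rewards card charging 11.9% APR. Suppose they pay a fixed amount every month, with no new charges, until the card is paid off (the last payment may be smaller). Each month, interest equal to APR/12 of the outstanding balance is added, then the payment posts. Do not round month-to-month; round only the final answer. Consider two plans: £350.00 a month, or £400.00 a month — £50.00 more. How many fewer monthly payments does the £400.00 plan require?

9 fewer payments

Monthly rate r = 11.9%/12 = 0.991667% = 0.00991667.
At £350.00/mo: n = ⌈−ln(1 − rB₀/P)/ln(1+r)⌉ = 61 payments (last £332.53); total interest = total paid − £15,952.21 = £5,380.32.
At £400.00/mo: 52 payments (last £2.64); total interest £4,450.43.
Payments saved = 61 − 52 = 9.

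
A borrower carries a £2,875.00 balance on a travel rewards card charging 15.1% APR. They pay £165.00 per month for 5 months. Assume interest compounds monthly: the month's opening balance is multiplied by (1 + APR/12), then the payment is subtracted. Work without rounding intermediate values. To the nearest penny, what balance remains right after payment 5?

£2,214.47

Monthly rate r = 15.1%/12 = 1.25833% = 0.0125833.
Each month: B ← B·(1+r) − £165.00.
Month 1: interest £36.18; balance after payment £2,746.18.
Month 2: interest £34.56; balance after payment £2,615.73.
Month 3: interest £32.91; balance after payment £2,483.65.
Month 4: interest £31.25; balance after payment £2,349.90.
Month 5: interest £29.57; balance after payment £2,214.47.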